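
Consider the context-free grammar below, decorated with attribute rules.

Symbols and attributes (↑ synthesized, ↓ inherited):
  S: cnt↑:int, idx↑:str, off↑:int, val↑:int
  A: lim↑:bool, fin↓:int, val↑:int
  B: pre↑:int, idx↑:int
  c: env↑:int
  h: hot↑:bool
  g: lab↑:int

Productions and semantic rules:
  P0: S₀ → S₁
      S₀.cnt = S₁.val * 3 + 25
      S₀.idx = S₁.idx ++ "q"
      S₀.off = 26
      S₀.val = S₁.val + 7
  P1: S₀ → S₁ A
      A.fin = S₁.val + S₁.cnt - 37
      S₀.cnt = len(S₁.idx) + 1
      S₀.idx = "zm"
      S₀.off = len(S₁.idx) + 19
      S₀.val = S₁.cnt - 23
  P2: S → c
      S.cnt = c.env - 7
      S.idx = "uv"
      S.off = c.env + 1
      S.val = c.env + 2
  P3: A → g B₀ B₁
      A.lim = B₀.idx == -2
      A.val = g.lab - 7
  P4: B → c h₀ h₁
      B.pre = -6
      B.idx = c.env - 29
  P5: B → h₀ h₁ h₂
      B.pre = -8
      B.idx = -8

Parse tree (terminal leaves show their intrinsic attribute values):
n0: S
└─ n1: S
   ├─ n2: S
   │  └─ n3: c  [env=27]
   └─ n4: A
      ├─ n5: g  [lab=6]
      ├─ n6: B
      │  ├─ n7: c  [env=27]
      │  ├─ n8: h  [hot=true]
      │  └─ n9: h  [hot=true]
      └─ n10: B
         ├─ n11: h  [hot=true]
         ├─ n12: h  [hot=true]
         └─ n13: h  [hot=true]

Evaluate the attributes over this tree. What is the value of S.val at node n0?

1. n3.env = 27  [terminal]
2. n2.cnt = 20  [c.env - 7]
3. n2.idx = "uv"  ["uv"]
4. n2.off = 28  [c.env + 1]
5. n2.val = 29  [c.env + 2]
6. n4.fin = 12  [S₁.val + S₁.cnt - 37]
7. n5.lab = 6  [terminal]
8. n7.env = 27  [terminal]
9. n8.hot = true  [terminal]
10. n9.hot = true  [terminal]
11. n6.pre = -6  [-6]
12. n6.idx = -2  [c.env - 29]
13. n11.hot = true  [terminal]
14. n12.hot = true  [terminal]
15. n13.hot = true  [terminal]
16. n10.pre = -8  [-8]
17. n10.idx = -8  [-8]
18. n4.lim = true  [B₀.idx == -2]
19. n4.val = -1  [g.lab - 7]
20. n1.cnt = 3  [len(S₁.idx) + 1]
21. n1.idx = "zm"  ["zm"]
22. n1.off = 21  [len(S₁.idx) + 19]
23. n1.val = -3  [S₁.cnt - 23]
24. n0.cnt = 16  [S₁.val * 3 + 25]
25. n0.idx = "zmq"  [S₁.idx ++ "q"]
26. n0.off = 26  [26]
27. n0.val = 4  [S₁.val + 7]

4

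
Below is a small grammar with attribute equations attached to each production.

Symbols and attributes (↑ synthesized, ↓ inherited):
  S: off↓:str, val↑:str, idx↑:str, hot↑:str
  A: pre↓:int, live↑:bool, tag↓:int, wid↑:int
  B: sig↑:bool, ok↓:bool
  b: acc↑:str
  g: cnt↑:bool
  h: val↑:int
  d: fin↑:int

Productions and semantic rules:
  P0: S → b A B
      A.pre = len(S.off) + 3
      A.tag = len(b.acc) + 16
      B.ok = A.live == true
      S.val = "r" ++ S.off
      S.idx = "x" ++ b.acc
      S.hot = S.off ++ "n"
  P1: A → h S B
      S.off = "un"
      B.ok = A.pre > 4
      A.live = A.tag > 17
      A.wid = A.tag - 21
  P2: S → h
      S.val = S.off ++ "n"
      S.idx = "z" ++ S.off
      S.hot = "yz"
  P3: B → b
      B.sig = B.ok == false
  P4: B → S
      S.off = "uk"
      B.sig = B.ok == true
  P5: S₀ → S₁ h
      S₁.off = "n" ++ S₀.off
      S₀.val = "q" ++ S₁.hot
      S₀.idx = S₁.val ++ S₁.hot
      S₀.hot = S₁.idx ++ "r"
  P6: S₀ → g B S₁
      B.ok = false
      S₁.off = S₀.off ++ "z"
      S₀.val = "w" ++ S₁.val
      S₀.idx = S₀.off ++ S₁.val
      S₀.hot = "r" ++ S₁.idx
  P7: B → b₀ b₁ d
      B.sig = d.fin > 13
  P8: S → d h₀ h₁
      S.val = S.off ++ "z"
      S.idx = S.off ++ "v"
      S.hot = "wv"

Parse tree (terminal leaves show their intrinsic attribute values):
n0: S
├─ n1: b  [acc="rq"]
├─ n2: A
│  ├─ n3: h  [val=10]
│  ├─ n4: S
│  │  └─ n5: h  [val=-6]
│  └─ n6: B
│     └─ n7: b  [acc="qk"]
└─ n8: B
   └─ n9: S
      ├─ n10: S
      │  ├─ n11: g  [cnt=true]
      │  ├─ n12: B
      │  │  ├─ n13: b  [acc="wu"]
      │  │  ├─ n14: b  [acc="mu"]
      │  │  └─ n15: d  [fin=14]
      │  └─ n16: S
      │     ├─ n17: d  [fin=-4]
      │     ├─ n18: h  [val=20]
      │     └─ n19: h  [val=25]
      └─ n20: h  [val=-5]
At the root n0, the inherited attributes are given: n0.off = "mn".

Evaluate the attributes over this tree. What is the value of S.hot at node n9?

"nuknukzzr"

1. n0.off = "mn"  [given at root]
2. n1.acc = "rq"  [terminal]
3. n2.pre = 5  [len(S.off) + 3]
4. n2.tag = 18  [len(b.acc) + 16]
5. n3.val = 10  [terminal]
6. n4.off = "un"  ["un"]
7. n5.val = -6  [terminal]
8. n4.val = "unn"  [S.off ++ "n"]
9. n4.idx = "zun"  ["z" ++ S.off]
10. n4.hot = "yz"  ["yz"]
11. n6.ok = true  [A.pre > 4]
12. n7.acc = "qk"  [terminal]
13. n6.sig = false  [B.ok == false]
14. n2.live = true  [A.tag > 17]
15. n2.wid = -3  [A.tag - 21]
16. n8.ok = true  [A.live == true]
17. n9.off = "uk"  ["uk"]
18. n10.off = "nuk"  ["n" ++ S₀.off]
19. n11.cnt = true  [terminal]
20. n12.ok = false  [false]
21. n13.acc = "wu"  [terminal]
22. n14.acc = "mu"  [terminal]
23. n15.fin = 14  [terminal]
24. n12.sig = true  [d.fin > 13]
25. n16.off = "nukz"  [S₀.off ++ "z"]
26. n17.fin = -4  [terminal]
27. n18.val = 20  [terminal]
28. n19.val = 25  [terminal]
29. n16.val = "nukzz"  [S.off ++ "z"]
30. n16.idx = "nukzv"  [S.off ++ "v"]
31. n16.hot = "wv"  ["wv"]
32. n10.val = "wnukzz"  ["w" ++ S₁.val]
33. n10.idx = "nuknukzz"  [S₀.off ++ S₁.val]
34. n10.hot = "rnukzv"  ["r" ++ S₁.idx]
35. n20.val = -5  [terminal]
36. n9.val = "qrnukzv"  ["q" ++ S₁.hot]
37. n9.idx = "wnukzzrnukzv"  [S₁.val ++ S₁.hot]
38. n9.hot = "nuknukzzr"  [S₁.idx ++ "r"]
39. n8.sig = true  [B.ok == true]
40. n0.val = "rmn"  ["r" ++ S.off]
41. n0.idx = "xrq"  ["x" ++ b.acc]
42. n0.hot = "mnn"  [S.off ++ "n"]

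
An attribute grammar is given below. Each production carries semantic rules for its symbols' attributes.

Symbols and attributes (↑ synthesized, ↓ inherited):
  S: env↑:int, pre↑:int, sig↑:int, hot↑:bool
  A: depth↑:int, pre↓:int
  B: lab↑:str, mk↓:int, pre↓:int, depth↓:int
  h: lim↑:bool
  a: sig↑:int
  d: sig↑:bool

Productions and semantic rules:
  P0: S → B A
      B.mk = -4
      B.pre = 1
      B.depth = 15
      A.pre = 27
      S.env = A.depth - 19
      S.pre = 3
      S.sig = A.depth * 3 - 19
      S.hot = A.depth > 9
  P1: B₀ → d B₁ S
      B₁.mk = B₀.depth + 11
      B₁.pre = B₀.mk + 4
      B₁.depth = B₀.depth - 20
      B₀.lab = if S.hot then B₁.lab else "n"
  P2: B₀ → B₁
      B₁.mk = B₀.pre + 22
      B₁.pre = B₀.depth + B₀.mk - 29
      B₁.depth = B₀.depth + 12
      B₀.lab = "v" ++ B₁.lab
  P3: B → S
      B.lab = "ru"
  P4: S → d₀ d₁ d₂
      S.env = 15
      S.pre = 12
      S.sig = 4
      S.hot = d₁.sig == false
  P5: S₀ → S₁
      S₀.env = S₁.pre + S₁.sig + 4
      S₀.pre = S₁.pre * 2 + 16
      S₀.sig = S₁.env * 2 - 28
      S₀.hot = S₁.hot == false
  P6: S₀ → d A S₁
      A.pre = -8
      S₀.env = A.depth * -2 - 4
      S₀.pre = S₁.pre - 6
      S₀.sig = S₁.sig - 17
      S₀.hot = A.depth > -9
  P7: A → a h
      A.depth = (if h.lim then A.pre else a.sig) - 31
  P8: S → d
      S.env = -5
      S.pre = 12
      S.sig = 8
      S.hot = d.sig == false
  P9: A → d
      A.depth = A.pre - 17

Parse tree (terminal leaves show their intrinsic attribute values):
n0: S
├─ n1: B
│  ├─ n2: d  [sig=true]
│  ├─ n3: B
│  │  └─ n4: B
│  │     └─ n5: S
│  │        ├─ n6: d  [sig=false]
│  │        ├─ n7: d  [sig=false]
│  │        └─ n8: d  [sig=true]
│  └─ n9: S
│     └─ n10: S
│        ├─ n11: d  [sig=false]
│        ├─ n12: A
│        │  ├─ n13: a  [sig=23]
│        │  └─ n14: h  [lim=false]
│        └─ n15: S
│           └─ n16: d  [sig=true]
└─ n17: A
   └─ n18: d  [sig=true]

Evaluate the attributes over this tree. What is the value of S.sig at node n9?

-4

1. n1.mk = -4  [-4]
2. n1.pre = 1  [1]
3. n1.depth = 15  [15]
4. n2.sig = true  [terminal]
5. n3.mk = 26  [B₀.depth + 11]
6. n3.pre = 0  [B₀.mk + 4]
7. n3.depth = -5  [B₀.depth - 20]
8. n4.mk = 22  [B₀.pre + 22]
9. n4.pre = -8  [B₀.depth + B₀.mk - 29]
10. n4.depth = 7  [B₀.depth + 12]
11. n6.sig = false  [terminal]
12. n7.sig = false  [terminal]
13. n8.sig = true  [terminal]
14. n5.env = 15  [15]
15. n5.pre = 12  [12]
16. n5.sig = 4  [4]
17. n5.hot = true  [d₁.sig == false]
18. n4.lab = "ru"  ["ru"]
19. n3.lab = "vru"  ["v" ++ B₁.lab]
20. n11.sig = false  [terminal]
21. n12.pre = -8  [-8]
22. n13.sig = 23  [terminal]
23. n14.lim = false  [terminal]
24. n12.depth = -8  [(if h.lim then A.pre else a.sig) - 31]
25. n16.sig = true  [terminal]
26. n15.env = -5  [-5]
27. n15.pre = 12  [12]
28. n15.sig = 8  [8]
29. n15.hot = false  [d.sig == false]
30. n10.env = 12  [A.depth * -2 - 4]
31. n10.pre = 6  [S₁.pre - 6]
32. n10.sig = -9  [S₁.sig - 17]
33. n10.hot = true  [A.depth > -9]
34. n9.env = 1  [S₁.pre + S₁.sig + 4]
35. n9.pre = 28  [S₁.pre * 2 + 16]
36. n9.sig = -4  [S₁.env * 2 - 28]
37. n9.hot = false  [S₁.hot == false]
38. n1.lab = "n"  [if S.hot then B₁.lab else "n"]
39. n17.pre = 27  [27]
40. n18.sig = true  [terminal]
41. n17.depth = 10  [A.pre - 17]
42. n0.env = -9  [A.depth - 19]
43. n0.pre = 3  [3]
44. n0.sig = 11  [A.depth * 3 - 19]
45. n0.hot = true  [A.depth > 9]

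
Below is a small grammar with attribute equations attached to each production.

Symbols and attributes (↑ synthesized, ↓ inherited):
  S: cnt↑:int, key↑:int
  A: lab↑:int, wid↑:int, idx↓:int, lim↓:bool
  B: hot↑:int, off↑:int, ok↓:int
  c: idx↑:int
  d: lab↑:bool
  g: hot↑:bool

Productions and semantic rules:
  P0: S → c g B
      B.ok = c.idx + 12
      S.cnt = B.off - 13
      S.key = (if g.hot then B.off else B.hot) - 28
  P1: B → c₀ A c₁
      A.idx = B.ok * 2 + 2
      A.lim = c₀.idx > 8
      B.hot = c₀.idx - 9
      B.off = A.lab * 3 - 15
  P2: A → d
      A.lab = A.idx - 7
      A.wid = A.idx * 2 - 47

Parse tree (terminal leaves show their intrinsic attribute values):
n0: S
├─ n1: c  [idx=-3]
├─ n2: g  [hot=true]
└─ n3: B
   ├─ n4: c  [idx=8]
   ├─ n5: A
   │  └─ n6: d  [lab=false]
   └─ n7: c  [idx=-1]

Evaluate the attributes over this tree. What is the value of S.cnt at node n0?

11

1. n1.idx = -3  [terminal]
2. n2.hot = true  [terminal]
3. n3.ok = 9  [c.idx + 12]
4. n4.idx = 8  [terminal]
5. n5.idx = 20  [B.ok * 2 + 2]
6. n5.lim = false  [c₀.idx > 8]
7. n6.lab = false  [terminal]
8. n5.lab = 13  [A.idx - 7]
9. n5.wid = -7  [A.idx * 2 - 47]
10. n7.idx = -1  [terminal]
11. n3.hot = -1  [c₀.idx - 9]
12. n3.off = 24  [A.lab * 3 - 15]
13. n0.cnt = 11  [B.off - 13]
14. n0.key = -4  [(if g.hot then B.off else B.hot) - 28]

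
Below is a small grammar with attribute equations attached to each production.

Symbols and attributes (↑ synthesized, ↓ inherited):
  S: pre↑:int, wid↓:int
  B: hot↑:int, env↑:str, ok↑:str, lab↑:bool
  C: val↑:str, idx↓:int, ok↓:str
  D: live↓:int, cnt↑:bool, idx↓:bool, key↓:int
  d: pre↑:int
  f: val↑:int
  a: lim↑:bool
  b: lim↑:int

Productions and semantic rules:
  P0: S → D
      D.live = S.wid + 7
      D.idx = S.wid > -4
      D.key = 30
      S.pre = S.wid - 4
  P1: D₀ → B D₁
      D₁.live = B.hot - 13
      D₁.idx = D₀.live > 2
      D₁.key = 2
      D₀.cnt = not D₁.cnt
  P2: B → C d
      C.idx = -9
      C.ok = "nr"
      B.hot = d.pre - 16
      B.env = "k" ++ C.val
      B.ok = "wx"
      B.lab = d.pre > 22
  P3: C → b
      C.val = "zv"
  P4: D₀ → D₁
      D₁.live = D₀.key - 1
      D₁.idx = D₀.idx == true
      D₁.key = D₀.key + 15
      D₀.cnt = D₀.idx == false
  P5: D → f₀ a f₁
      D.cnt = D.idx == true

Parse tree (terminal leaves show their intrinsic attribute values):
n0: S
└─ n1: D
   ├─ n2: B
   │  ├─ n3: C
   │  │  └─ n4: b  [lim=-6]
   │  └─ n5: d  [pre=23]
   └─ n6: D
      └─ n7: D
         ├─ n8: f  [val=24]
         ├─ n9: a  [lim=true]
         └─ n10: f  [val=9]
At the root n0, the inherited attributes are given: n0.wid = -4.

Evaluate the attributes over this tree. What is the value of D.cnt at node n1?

1. n0.wid = -4  [given at root]
2. n1.live = 3  [S.wid + 7]
3. n1.idx = false  [S.wid > -4]
4. n1.key = 30  [30]
5. n3.idx = -9  [-9]
6. n3.ok = "nr"  ["nr"]
7. n4.lim = -6  [terminal]
8. n3.val = "zv"  ["zv"]
9. n5.pre = 23  [terminal]
10. n2.hot = 7  [d.pre - 16]
11. n2.env = "kzv"  ["k" ++ C.val]
12. n2.ok = "wx"  ["wx"]
13. n2.lab = true  [d.pre > 22]
14. n6.live = -6  [B.hot - 13]
15. n6.idx = true  [D₀.live > 2]
16. n6.key = 2  [2]
17. n7.live = 1  [D₀.key - 1]
18. n7.idx = true  [D₀.idx == true]
19. n7.key = 17  [D₀.key + 15]
20. n8.val = 24  [terminal]
21. n9.lim = true  [terminal]
22. n10.val = 9  [terminal]
23. n7.cnt = true  [D.idx == true]
24. n6.cnt = false  [D₀.idx == false]
25. n1.cnt = true  [not D₁.cnt]
26. n0.pre = -8  [S.wid - 4]

true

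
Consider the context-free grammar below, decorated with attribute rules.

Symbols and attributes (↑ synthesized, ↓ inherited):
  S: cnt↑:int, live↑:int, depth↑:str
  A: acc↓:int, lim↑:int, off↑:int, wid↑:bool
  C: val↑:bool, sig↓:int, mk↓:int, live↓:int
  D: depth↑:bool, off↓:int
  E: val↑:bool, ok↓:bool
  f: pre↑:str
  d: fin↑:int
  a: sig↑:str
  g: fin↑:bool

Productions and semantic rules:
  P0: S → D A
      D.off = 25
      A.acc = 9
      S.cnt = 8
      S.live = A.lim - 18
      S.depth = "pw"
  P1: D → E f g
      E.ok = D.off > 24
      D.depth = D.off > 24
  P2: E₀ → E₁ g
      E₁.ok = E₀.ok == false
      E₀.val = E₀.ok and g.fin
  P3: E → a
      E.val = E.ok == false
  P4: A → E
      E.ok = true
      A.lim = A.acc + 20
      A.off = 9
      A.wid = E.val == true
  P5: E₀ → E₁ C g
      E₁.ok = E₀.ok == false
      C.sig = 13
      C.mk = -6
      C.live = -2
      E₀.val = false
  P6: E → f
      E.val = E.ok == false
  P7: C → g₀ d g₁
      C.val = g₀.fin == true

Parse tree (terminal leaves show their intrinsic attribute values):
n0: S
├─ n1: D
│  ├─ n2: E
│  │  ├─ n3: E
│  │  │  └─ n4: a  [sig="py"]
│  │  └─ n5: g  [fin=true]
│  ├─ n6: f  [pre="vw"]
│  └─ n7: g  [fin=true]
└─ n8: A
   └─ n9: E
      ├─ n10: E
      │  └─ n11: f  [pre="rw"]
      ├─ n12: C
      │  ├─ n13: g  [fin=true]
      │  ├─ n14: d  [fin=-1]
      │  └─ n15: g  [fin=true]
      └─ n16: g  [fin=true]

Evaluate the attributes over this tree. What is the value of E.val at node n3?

1. n1.off = 25  [25]
2. n2.ok = true  [D.off > 24]
3. n3.ok = false  [E₀.ok == false]
4. n4.sig = "py"  [terminal]
5. n3.val = true  [E.ok == false]
6. n5.fin = true  [terminal]
7. n2.val = true  [E₀.ok and g.fin]
8. n6.pre = "vw"  [terminal]
9. n7.fin = true  [terminal]
10. n1.depth = true  [D.off > 24]
11. n8.acc = 9  [9]
12. n9.ok = true  [true]
13. n10.ok = false  [E₀.ok == false]
14. n11.pre = "rw"  [terminal]
15. n10.val = true  [E.ok == false]
16. n12.sig = 13  [13]
17. n12.mk = -6  [-6]
18. n12.live = -2  [-2]
19. n13.fin = true  [terminal]
20. n14.fin = -1  [terminal]
21. n15.fin = true  [terminal]
22. n12.val = true  [g₀.fin == true]
23. n16.fin = true  [terminal]
24. n9.val = false  [false]
25. n8.lim = 29  [A.acc + 20]
26. n8.off = 9  [9]
27. n8.wid = false  [E.val == true]
28. n0.cnt = 8  [8]
29. n0.live = 11  [A.lim - 18]
30. n0.depth = "pw"  ["pw"]

true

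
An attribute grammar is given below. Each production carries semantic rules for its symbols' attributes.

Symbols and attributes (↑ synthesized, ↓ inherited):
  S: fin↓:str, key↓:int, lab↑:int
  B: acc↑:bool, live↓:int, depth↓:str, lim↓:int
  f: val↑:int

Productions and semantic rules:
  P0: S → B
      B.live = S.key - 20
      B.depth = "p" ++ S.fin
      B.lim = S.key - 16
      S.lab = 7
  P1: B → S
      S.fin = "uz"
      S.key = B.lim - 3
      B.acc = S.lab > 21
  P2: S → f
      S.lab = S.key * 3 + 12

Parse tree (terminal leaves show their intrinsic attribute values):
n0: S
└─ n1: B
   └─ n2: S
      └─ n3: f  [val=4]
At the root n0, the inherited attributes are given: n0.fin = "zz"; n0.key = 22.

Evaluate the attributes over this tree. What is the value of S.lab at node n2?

1. n0.fin = "zz"  [given at root]
2. n0.key = 22  [given at root]
3. n1.live = 2  [S.key - 20]
4. n1.depth = "pzz"  ["p" ++ S.fin]
5. n1.lim = 6  [S.key - 16]
6. n2.fin = "uz"  ["uz"]
7. n2.key = 3  [B.lim - 3]
8. n3.val = 4  [terminal]
9. n2.lab = 21  [S.key * 3 + 12]
10. n1.acc = false  [S.lab > 21]
11. n0.lab = 7  [7]

21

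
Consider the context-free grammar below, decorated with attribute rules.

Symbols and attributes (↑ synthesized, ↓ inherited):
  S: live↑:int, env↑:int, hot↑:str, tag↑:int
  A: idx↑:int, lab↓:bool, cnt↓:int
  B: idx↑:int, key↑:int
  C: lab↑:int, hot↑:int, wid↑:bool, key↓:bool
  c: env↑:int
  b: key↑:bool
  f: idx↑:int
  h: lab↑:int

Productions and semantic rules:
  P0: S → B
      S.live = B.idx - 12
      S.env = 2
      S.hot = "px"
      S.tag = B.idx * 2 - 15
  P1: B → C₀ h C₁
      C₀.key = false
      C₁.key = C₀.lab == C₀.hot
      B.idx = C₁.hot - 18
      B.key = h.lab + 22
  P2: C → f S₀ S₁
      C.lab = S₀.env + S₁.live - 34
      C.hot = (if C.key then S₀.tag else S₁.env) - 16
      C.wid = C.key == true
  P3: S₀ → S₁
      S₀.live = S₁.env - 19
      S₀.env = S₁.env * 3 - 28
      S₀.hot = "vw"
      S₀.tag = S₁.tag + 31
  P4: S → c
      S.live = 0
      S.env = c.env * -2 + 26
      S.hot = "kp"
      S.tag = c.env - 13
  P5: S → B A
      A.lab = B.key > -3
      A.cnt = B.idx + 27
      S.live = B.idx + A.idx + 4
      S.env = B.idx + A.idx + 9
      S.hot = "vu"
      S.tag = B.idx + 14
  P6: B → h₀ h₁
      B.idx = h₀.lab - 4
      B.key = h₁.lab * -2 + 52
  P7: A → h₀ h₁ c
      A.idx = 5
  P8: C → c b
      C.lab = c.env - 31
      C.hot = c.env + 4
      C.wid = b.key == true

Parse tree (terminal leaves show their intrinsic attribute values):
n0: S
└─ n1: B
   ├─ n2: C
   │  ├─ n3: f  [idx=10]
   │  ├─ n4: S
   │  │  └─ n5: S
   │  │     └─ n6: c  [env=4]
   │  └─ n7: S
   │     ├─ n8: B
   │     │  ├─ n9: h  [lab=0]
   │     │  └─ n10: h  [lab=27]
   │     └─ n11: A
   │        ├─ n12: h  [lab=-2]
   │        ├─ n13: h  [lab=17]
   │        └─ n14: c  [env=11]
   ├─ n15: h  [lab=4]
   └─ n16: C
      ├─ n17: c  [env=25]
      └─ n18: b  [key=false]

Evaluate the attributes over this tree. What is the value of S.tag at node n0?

1. n2.key = false  [false]
2. n3.idx = 10  [terminal]
3. n6.env = 4  [terminal]
4. n5.live = 0  [0]
5. n5.env = 18  [c.env * -2 + 26]
6. n5.hot = "kp"  ["kp"]
7. n5.tag = -9  [c.env - 13]
8. n4.live = -1  [S₁.env - 19]
9. n4.env = 26  [S₁.env * 3 - 28]
10. n4.hot = "vw"  ["vw"]
11. n4.tag = 22  [S₁.tag + 31]
12. n9.lab = 0  [terminal]
13. n10.lab = 27  [terminal]
14. n8.idx = -4  [h₀.lab - 4]
15. n8.key = -2  [h₁.lab * -2 + 52]
16. n11.lab = true  [B.key > -3]
17. n11.cnt = 23  [B.idx + 27]
18. n12.lab = -2  [terminal]
19. n13.lab = 17  [terminal]
20. n14.env = 11  [terminal]
21. n11.idx = 5  [5]
22. n7.live = 5  [B.idx + A.idx + 4]
23. n7.env = 10  [B.idx + A.idx + 9]
24. n7.hot = "vu"  ["vu"]
25. n7.tag = 10  [B.idx + 14]
26. n2.lab = -3  [S₀.env + S₁.live - 34]
27. n2.hot = -6  [(if C.key then S₀.tag else S₁.env) - 16]
28. n2.wid = false  [C.key == true]
29. n15.lab = 4  [terminal]
30. n16.key = false  [C₀.lab == C₀.hot]
31. n17.env = 25  [terminal]
32. n18.key = false  [terminal]
33. n16.lab = -6  [c.env - 31]
34. n16.hot = 29  [c.env + 4]
35. n16.wid = false  [b.key == true]
36. n1.idx = 11  [C₁.hot - 18]
37. n1.key = 26  [h.lab + 22]
38. n0.live = -1  [B.idx - 12]
39. n0.env = 2  [2]
40. n0.hot = "px"  ["px"]
41. n0.tag = 7  [B.idx * 2 - 15]

7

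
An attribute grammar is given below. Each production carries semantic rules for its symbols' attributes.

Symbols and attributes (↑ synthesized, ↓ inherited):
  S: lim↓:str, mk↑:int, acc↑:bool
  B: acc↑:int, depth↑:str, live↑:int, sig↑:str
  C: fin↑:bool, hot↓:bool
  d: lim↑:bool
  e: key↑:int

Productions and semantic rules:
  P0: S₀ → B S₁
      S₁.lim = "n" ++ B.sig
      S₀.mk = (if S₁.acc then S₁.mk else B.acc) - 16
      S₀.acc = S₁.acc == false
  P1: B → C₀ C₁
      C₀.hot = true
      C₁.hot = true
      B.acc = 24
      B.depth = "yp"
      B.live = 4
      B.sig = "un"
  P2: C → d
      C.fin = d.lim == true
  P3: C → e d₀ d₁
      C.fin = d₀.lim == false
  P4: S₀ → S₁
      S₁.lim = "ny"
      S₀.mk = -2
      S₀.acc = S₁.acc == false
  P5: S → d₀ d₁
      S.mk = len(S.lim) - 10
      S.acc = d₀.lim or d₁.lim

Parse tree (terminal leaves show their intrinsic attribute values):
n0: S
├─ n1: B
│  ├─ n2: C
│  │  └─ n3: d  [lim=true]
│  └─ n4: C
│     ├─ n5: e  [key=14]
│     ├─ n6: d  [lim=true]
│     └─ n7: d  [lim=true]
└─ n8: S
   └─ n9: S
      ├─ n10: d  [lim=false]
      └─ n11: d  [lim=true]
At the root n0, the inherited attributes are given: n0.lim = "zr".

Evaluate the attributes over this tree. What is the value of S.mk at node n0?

8

1. n0.lim = "zr"  [given at root]
2. n2.hot = true  [true]
3. n3.lim = true  [terminal]
4. n2.fin = true  [d.lim == true]
5. n4.hot = true  [true]
6. n5.key = 14  [terminal]
7. n6.lim = true  [terminal]
8. n7.lim = true  [terminal]
9. n4.fin = false  [d₀.lim == false]
10. n1.acc = 24  [24]
11. n1.depth = "yp"  ["yp"]
12. n1.live = 4  [4]
13. n1.sig = "un"  ["un"]
14. n8.lim = "nun"  ["n" ++ B.sig]
15. n9.lim = "ny"  ["ny"]
16. n10.lim = false  [terminal]
17. n11.lim = true  [terminal]
18. n9.mk = -8  [len(S.lim) - 10]
19. n9.acc = true  [d₀.lim or d₁.lim]
20. n8.mk = -2  [-2]
21. n8.acc = false  [S₁.acc == false]
22. n0.mk = 8  [(if S₁.acc then S₁.mk else B.acc) - 16]
23. n0.acc = true  [S₁.acc == false]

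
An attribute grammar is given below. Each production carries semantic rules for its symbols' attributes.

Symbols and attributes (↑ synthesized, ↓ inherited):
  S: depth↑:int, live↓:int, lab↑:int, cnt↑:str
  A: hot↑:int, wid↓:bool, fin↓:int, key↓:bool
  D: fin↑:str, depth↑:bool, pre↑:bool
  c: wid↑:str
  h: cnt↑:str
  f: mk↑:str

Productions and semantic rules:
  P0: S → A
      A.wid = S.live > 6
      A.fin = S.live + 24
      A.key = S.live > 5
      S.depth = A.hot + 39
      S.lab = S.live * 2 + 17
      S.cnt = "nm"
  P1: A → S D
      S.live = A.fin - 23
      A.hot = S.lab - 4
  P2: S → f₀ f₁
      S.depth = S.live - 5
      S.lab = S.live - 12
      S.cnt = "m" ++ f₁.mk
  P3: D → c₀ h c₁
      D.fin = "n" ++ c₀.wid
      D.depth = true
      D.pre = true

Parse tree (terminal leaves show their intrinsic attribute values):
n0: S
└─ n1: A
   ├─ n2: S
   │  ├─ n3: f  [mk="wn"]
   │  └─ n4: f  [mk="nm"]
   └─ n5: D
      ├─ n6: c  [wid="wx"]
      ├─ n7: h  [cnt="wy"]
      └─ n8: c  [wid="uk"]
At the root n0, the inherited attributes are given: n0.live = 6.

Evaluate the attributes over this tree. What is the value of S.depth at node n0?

30

1. n0.live = 6  [given at root]
2. n1.wid = false  [S.live > 6]
3. n1.fin = 30  [S.live + 24]
4. n1.key = true  [S.live > 5]
5. n2.live = 7  [A.fin - 23]
6. n3.mk = "wn"  [terminal]
7. n4.mk = "nm"  [terminal]
8. n2.depth = 2  [S.live - 5]
9. n2.lab = -5  [S.live - 12]
10. n2.cnt = "mnm"  ["m" ++ f₁.mk]
11. n6.wid = "wx"  [terminal]
12. n7.cnt = "wy"  [terminal]
13. n8.wid = "uk"  [terminal]
14. n5.fin = "nwx"  ["n" ++ c₀.wid]
15. n5.depth = true  [true]
16. n5.pre = true  [true]
17. n1.hot = -9  [S.lab - 4]
18. n0.depth = 30  [A.hot + 39]
19. n0.lab = 29  [S.live * 2 + 17]
20. n0.cnt = "nm"  ["nm"]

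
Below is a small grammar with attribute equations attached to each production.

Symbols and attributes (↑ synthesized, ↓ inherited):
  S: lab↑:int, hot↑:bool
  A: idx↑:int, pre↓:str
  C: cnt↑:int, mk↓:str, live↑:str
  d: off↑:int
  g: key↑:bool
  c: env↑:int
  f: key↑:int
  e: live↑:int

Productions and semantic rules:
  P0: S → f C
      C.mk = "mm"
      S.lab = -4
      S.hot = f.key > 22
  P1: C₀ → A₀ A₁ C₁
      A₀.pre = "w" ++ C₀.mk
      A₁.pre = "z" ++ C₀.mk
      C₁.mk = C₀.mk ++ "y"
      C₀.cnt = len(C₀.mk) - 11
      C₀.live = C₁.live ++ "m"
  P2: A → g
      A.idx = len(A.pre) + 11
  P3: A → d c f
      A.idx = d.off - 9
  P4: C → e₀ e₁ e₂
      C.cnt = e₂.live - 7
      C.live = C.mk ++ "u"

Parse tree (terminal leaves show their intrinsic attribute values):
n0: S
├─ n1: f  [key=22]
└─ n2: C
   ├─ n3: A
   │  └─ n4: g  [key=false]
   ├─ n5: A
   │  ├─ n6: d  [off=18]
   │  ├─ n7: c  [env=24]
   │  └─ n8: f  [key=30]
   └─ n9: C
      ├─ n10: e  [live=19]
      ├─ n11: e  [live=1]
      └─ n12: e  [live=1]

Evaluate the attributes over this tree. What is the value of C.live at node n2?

1. n1.key = 22  [terminal]
2. n2.mk = "mm"  ["mm"]
3. n3.pre = "wmm"  ["w" ++ C₀.mk]
4. n4.key = false  [terminal]
5. n3.idx = 14  [len(A.pre) + 11]
6. n5.pre = "zmm"  ["z" ++ C₀.mk]
7. n6.off = 18  [terminal]
8. n7.env = 24  [terminal]
9. n8.key = 30  [terminal]
10. n5.idx = 9  [d.off - 9]
11. n9.mk = "mmy"  [C₀.mk ++ "y"]
12. n10.live = 19  [terminal]
13. n11.live = 1  [terminal]
14. n12.live = 1  [terminal]
15. n9.cnt = -6  [e₂.live - 7]
16. n9.live = "mmyu"  [C.mk ++ "u"]
17. n2.cnt = -9  [len(C₀.mk) - 11]
18. n2.live = "mmyum"  [C₁.live ++ "m"]
19. n0.lab = -4  [-4]
20. n0.hot = false  [f.key > 22]

"mmyum"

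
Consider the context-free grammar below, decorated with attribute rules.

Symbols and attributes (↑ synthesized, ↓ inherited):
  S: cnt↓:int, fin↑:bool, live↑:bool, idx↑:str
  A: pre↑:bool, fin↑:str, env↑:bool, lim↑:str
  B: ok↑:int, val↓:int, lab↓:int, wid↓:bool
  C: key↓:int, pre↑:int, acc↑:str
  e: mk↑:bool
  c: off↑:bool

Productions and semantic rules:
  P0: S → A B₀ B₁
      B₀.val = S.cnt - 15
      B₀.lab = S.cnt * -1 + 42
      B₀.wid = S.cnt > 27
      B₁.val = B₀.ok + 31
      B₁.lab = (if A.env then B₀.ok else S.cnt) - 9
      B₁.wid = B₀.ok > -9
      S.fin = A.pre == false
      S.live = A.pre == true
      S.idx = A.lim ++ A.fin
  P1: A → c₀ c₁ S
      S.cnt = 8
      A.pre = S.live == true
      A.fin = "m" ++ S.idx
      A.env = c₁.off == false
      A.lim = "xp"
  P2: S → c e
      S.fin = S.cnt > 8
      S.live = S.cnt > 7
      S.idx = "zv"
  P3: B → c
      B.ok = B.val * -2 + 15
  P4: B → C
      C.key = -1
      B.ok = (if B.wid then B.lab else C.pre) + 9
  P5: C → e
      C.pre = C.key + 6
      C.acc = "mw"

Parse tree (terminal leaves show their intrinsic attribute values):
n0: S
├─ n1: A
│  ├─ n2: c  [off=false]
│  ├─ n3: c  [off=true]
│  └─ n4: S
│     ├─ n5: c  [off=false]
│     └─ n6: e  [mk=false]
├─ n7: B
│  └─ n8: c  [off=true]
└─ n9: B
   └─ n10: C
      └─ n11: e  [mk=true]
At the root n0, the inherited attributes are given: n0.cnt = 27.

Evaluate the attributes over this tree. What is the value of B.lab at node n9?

1. n0.cnt = 27  [given at root]
2. n2.off = false  [terminal]
3. n3.off = true  [terminal]
4. n4.cnt = 8  [8]
5. n5.off = false  [terminal]
6. n6.mk = false  [terminal]
7. n4.fin = false  [S.cnt > 8]
8. n4.live = true  [S.cnt > 7]
9. n4.idx = "zv"  ["zv"]
10. n1.pre = true  [S.live == true]
11. n1.fin = "mzv"  ["m" ++ S.idx]
12. n1.env = false  [c₁.off == false]
13. n1.lim = "xp"  ["xp"]
14. n7.val = 12  [S.cnt - 15]
15. n7.lab = 15  [S.cnt * -1 + 42]
16. n7.wid = false  [S.cnt > 27]
17. n8.off = true  [terminal]
18. n7.ok = -9  [B.val * -2 + 15]
19. n9.val = 22  [B₀.ok + 31]
20. n9.lab = 18  [(if A.env then B₀.ok else S.cnt) - 9]
21. n9.wid = false  [B₀.ok > -9]
22. n10.key = -1  [-1]
23. n11.mk = true  [terminal]
24. n10.pre = 5  [C.key + 6]
25. n10.acc = "mw"  ["mw"]
26. n9.ok = 14  [(if B.wid then B.lab else C.pre) + 9]
27. n0.fin = false  [A.pre == false]
28. n0.live = true  [A.pre == true]
29. n0.idx = "xpmzv"  [A.lim ++ A.fin]

18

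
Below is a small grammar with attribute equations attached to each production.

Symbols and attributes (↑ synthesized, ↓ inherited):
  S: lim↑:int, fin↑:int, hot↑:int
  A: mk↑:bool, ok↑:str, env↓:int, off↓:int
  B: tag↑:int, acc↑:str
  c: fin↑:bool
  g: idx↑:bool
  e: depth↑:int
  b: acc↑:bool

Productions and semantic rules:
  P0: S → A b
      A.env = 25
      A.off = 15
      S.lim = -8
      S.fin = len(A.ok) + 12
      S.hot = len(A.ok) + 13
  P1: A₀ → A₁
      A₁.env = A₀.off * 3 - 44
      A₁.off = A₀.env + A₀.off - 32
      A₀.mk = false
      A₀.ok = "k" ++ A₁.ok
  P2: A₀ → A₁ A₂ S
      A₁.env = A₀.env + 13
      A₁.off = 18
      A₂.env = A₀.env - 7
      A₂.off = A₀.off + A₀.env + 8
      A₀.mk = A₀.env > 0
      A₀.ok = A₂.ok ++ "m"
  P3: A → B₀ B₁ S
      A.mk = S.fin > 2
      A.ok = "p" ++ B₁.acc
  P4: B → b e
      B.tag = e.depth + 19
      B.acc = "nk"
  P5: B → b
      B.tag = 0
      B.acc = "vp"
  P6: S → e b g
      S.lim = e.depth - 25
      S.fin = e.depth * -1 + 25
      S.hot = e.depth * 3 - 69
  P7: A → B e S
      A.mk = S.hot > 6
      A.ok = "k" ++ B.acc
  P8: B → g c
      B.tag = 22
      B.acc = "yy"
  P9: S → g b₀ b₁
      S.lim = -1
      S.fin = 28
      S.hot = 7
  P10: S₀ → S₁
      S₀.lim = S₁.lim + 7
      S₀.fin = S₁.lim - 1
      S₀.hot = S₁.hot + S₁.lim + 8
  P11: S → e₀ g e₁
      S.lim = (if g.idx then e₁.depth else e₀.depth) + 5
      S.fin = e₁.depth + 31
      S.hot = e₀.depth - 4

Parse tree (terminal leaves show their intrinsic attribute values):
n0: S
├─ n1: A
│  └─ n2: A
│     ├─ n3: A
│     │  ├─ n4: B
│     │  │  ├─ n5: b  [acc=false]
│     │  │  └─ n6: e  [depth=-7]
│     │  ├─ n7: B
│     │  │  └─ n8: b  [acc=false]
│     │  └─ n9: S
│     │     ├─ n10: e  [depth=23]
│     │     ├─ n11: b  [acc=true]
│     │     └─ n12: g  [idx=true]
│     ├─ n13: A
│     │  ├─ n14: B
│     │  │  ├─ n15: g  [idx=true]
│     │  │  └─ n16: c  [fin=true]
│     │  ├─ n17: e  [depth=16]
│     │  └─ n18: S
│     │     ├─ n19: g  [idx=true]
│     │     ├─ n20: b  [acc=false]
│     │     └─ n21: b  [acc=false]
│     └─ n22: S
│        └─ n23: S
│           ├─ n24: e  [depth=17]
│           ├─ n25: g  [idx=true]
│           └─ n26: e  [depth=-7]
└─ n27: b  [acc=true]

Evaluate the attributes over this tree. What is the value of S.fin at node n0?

17

1. n1.env = 25  [25]
2. n1.off = 15  [15]
3. n2.env = 1  [A₀.off * 3 - 44]
4. n2.off = 8  [A₀.env + A₀.off - 32]
5. n3.env = 14  [A₀.env + 13]
6. n3.off = 18  [18]
7. n5.acc = false  [terminal]
8. n6.depth = -7  [terminal]
9. n4.tag = 12  [e.depth + 19]
10. n4.acc = "nk"  ["nk"]
11. n8.acc = false  [terminal]
12. n7.tag = 0  [0]
13. n7.acc = "vp"  ["vp"]
14. n10.depth = 23  [terminal]
15. n11.acc = true  [terminal]
16. n12.idx = true  [terminal]
17. n9.lim = -2  [e.depth - 25]
18. n9.fin = 2  [e.depth * -1 + 25]
19. n9.hot = 0  [e.depth * 3 - 69]
20. n3.mk = false  [S.fin > 2]
21. n3.ok = "pvp"  ["p" ++ B₁.acc]
22. n13.env = -6  [A₀.env - 7]
23. n13.off = 17  [A₀.off + A₀.env + 8]
24. n15.idx = true  [terminal]
25. n16.fin = true  [terminal]
26. n14.tag = 22  [22]
27. n14.acc = "yy"  ["yy"]
28. n17.depth = 16  [terminal]
29. n19.idx = true  [terminal]
30. n20.acc = false  [terminal]
31. n21.acc = false  [terminal]
32. n18.lim = -1  [-1]
33. n18.fin = 28  [28]
34. n18.hot = 7  [7]
35. n13.mk = true  [S.hot > 6]
36. n13.ok = "kyy"  ["k" ++ B.acc]
37. n24.depth = 17  [terminal]
38. n25.idx = true  [terminal]
39. n26.depth = -7  [terminal]
40. n23.lim = -2  [(if g.idx then e₁.depth else e₀.depth) + 5]
41. n23.fin = 24  [e₁.depth + 31]
42. n23.hot = 13  [e₀.depth - 4]
43. n22.lim = 5  [S₁.lim + 7]
44. n22.fin = -3  [S₁.lim - 1]
45. n22.hot = 19  [S₁.hot + S₁.lim + 8]
46. n2.mk = true  [A₀.env > 0]
47. n2.ok = "kyym"  [A₂.ok ++ "m"]
48. n1.mk = false  [false]
49. n1.ok = "kkyym"  ["k" ++ A₁.ok]
50. n27.acc = true  [terminal]
51. n0.lim = -8  [-8]
52. n0.fin = 17  [len(A.ok) + 12]
53. n0.hot = 18  [len(A.ok) + 13]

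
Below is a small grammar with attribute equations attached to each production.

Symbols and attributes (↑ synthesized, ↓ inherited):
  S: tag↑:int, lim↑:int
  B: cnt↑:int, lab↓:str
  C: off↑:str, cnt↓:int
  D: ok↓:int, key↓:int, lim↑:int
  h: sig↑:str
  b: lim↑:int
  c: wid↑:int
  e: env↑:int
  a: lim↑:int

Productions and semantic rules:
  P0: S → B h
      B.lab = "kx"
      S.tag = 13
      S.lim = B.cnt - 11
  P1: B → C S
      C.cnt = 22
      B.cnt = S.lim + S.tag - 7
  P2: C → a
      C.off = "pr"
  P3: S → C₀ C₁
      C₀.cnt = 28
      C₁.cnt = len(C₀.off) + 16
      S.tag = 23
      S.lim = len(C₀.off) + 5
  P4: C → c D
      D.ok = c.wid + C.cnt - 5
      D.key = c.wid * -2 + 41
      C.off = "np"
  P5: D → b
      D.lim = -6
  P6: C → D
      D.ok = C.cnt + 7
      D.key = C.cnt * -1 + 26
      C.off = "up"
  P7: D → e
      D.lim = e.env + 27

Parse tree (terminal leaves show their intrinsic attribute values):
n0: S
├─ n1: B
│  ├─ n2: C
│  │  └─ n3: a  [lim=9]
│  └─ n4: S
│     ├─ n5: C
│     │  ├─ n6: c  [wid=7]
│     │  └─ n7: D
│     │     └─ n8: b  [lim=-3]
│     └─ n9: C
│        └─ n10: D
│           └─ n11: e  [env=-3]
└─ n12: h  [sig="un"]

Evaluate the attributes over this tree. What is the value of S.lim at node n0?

1. n1.lab = "kx"  ["kx"]
2. n2.cnt = 22  [22]
3. n3.lim = 9  [terminal]
4. n2.off = "pr"  ["pr"]
5. n5.cnt = 28  [28]
6. n6.wid = 7  [terminal]
7. n7.ok = 30  [c.wid + C.cnt - 5]
8. n7.key = 27  [c.wid * -2 + 41]
9. n8.lim = -3  [terminal]
10. n7.lim = -6  [-6]
11. n5.off = "np"  ["np"]
12. n9.cnt = 18  [len(C₀.off) + 16]
13. n10.ok = 25  [C.cnt + 7]
14. n10.key = 8  [C.cnt * -1 + 26]
15. n11.env = -3  [terminal]
16. n10.lim = 24  [e.env + 27]
17. n9.off = "up"  ["up"]
18. n4.tag = 23  [23]
19. n4.lim = 7  [len(C₀.off) + 5]
20. n1.cnt = 23  [S.lim + S.tag - 7]
21. n12.sig = "un"  [terminal]
22. n0.tag = 13  [13]
23. n0.lim = 12  [B.cnt - 11]

12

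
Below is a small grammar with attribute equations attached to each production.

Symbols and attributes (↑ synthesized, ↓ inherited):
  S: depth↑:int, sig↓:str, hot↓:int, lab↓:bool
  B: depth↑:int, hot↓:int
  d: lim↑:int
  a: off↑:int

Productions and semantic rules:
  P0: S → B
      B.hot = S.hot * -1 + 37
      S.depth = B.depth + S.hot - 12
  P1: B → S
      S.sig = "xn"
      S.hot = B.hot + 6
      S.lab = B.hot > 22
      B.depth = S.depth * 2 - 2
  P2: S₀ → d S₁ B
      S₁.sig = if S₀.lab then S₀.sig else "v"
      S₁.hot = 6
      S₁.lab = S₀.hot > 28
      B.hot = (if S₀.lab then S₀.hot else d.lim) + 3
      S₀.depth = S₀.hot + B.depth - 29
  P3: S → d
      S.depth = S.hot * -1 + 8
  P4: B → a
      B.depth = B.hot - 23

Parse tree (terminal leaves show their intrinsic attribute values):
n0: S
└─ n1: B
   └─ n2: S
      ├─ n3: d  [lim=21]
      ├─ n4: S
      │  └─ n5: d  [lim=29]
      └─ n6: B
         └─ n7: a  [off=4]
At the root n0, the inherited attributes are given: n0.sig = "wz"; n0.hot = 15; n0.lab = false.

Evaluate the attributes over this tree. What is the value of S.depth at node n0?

1. n0.sig = "wz"  [given at root]
2. n0.hot = 15  [given at root]
3. n0.lab = false  [given at root]
4. n1.hot = 22  [S.hot * -1 + 37]
5. n2.sig = "xn"  ["xn"]
6. n2.hot = 28  [B.hot + 6]
7. n2.lab = false  [B.hot > 22]
8. n3.lim = 21  [terminal]
9. n4.sig = "v"  [if S₀.lab then S₀.sig else "v"]
10. n4.hot = 6  [6]
11. n4.lab = false  [S₀.hot > 28]
12. n5.lim = 29  [terminal]
13. n4.depth = 2  [S.hot * -1 + 8]
14. n6.hot = 24  [(if S₀.lab then S₀.hot else d.lim) + 3]
15. n7.off = 4  [terminal]
16. n6.depth = 1  [B.hot - 23]
17. n2.depth = 0  [S₀.hot + B.depth - 29]
18. n1.depth = -2  [S.depth * 2 - 2]
19. n0.depth = 1  [B.depth + S.hot - 12]

1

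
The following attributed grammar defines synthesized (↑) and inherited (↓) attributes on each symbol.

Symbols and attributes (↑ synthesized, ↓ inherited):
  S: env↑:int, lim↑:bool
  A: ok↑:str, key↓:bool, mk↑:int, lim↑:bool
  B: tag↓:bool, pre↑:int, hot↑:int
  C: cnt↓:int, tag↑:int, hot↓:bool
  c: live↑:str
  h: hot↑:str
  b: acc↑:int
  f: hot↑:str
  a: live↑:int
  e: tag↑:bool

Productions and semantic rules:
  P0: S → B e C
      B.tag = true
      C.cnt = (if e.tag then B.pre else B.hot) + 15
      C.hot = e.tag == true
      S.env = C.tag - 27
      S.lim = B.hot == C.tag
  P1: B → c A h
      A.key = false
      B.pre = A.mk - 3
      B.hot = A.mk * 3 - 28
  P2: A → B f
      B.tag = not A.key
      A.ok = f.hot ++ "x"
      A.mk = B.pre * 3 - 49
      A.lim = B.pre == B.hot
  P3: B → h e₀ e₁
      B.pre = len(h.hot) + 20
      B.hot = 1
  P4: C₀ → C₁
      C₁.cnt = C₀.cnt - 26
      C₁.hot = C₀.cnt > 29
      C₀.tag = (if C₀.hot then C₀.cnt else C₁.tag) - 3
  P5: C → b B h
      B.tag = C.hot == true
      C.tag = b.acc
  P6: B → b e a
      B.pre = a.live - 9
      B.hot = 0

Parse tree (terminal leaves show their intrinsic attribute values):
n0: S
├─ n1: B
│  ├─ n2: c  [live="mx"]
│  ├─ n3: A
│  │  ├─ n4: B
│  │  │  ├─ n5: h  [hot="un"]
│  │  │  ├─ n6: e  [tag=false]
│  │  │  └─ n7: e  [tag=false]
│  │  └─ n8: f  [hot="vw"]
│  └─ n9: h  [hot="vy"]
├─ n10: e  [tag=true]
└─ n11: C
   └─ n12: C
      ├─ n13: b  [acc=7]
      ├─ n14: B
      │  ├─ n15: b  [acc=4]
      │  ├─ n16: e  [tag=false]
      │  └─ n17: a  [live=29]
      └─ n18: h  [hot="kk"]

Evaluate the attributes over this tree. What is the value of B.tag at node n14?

1. n1.tag = true  [true]
2. n2.live = "mx"  [terminal]
3. n3.key = false  [false]
4. n4.tag = true  [not A.key]
5. n5.hot = "un"  [terminal]
6. n6.tag = false  [terminal]
7. n7.tag = false  [terminal]
8. n4.pre = 22  [len(h.hot) + 20]
9. n4.hot = 1  [1]
10. n8.hot = "vw"  [terminal]
11. n3.ok = "vwx"  [f.hot ++ "x"]
12. n3.mk = 17  [B.pre * 3 - 49]
13. n3.lim = false  [B.pre == B.hot]
14. n9.hot = "vy"  [terminal]
15. n1.pre = 14  [A.mk - 3]
16. n1.hot = 23  [A.mk * 3 - 28]
17. n10.tag = true  [terminal]
18. n11.cnt = 29  [(if e.tag then B.pre else B.hot) + 15]
19. n11.hot = true  [e.tag == true]
20. n12.cnt = 3  [C₀.cnt - 26]
21. n12.hot = false  [C₀.cnt > 29]
22. n13.acc = 7  [terminal]
23. n14.tag = false  [C.hot == true]
24. n15.acc = 4  [terminal]
25. n16.tag = false  [terminal]
26. n17.live = 29  [terminal]
27. n14.pre = 20  [a.live - 9]
28. n14.hot = 0  [0]
29. n18.hot = "kk"  [terminal]
30. n12.tag = 7  [b.acc]
31. n11.tag = 26  [(if C₀.hot then C₀.cnt else C₁.tag) - 3]
32. n0.env = -1  [C.tag - 27]
33. n0.lim = false  [B.hot == C.tag]

false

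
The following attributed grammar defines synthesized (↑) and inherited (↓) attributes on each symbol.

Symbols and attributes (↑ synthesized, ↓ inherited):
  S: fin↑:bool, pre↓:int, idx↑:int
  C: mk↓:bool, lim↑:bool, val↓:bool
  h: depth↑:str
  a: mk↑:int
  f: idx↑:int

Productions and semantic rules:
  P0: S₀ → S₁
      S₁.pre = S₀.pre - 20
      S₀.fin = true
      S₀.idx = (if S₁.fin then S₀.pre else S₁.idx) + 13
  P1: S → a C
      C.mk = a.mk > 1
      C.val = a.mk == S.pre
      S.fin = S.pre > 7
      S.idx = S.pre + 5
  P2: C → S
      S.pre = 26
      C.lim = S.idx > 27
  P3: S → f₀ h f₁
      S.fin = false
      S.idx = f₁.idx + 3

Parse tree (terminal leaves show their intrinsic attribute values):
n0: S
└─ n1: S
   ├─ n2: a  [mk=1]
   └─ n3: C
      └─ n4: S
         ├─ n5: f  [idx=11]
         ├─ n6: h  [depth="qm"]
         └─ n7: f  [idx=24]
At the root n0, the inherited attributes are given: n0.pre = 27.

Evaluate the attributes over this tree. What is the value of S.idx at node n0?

1. n0.pre = 27  [given at root]
2. n1.pre = 7  [S₀.pre - 20]
3. n2.mk = 1  [terminal]
4. n3.mk = false  [a.mk > 1]
5. n3.val = false  [a.mk == S.pre]
6. n4.pre = 26  [26]
7. n5.idx = 11  [terminal]
8. n6.depth = "qm"  [terminal]
9. n7.idx = 24  [terminal]
10. n4.fin = false  [false]
11. n4.idx = 27  [f₁.idx + 3]
12. n3.lim = false  [S.idx > 27]
13. n1.fin = false  [S.pre > 7]
14. n1.idx = 12  [S.pre + 5]
15. n0.fin = true  [true]
16. n0.idx = 25  [(if S₁.fin then S₀.pre else S₁.idx) + 13]

25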